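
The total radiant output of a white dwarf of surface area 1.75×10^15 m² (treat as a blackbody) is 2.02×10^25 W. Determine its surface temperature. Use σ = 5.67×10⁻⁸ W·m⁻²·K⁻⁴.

T ≈ 21200 K

From P = σAT⁴, T = (P / σA)^(1/4) = (2.02×10^25 / (5.67×10⁻⁸ × 1.75×10^15))^(1/4).
T = (2.04×10^17)^(1/4) = 21200 K.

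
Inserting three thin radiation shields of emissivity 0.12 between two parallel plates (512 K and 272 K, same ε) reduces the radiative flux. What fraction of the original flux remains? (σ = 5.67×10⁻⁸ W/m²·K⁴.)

With N identical shields there are N+1 = 4 gaps in series, each with the same radiative resistance, so the flux falls to 1/(N+1) of its unshielded value.

ratio ≈ 0.250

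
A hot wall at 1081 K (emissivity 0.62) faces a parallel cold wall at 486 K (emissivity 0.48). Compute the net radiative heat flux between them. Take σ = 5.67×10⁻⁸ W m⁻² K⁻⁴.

q ≈ 27500 W/m²

For two large parallel gray plates, q = σ(T₁⁴ − T₂⁴) / (1/ε₁ + 1/ε₂ − 1).
1/ε₁ + 1/ε₂ − 1 = 1/0.62 + 1/0.48 − 1 = 2.696.
T₁⁴ − T₂⁴ = 1.37×10^12 − 5.58×10^10 = 1.31×10^12 K⁴.
q = 5.67×10⁻⁸ × 1.31×10^12 / 2.696 = 27500 W/m².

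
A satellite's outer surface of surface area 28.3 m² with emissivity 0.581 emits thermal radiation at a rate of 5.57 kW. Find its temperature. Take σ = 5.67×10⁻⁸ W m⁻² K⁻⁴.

T ≈ 278 K

From P = εσAT⁴, T = (P / εσA)^(1/4) = (5570 / (0.581 × 5.67×10⁻⁸ × 28.3))^(1/4).
T = (5.97×10^9)^(1/4) = 278 K.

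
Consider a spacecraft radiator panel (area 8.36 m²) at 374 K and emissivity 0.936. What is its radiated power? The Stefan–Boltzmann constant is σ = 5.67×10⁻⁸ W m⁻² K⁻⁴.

P ≈ 8680 W

P = εσAT⁴ = 0.936 × 5.67×10⁻⁸ × 8.36 × (374)⁴ = 0.936 × 5.67×10⁻⁸ × 8.36 × 1.96×10^10.
P = 8680 W.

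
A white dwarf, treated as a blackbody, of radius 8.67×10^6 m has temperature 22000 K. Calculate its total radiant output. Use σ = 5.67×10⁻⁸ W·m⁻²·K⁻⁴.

P ≈ 1.25×10^25 W

A = 4πr² = 4π × (8.67×10^6)² = 9.45×10^14 m².
P = σAT⁴ = 5.67×10⁻⁸ × 9.45×10^14 × (22000)⁴ = 5.67×10⁻⁸ × 9.45×10^14 × 2.34×10^17.
P = 1.25×10^25 W.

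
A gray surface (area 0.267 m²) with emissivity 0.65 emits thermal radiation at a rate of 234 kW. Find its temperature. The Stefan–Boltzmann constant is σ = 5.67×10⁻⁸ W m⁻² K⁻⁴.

From P = εσAT⁴, T = (P / εσA)^(1/4) = (2.34×10^5 / (0.65 × 5.67×10⁻⁸ × 0.267))^(1/4).
T = (2.38×10^13)^(1/4) = 2210 K.

T ≈ 2210 K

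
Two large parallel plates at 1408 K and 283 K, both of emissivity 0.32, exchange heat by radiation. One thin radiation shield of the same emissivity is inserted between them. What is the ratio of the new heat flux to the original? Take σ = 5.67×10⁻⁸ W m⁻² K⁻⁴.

With N identical shields there are N+1 = 2 gaps in series, each with the same radiative resistance, so the flux falls to 1/(N+1) of its unshielded value.

ratio ≈ 0.500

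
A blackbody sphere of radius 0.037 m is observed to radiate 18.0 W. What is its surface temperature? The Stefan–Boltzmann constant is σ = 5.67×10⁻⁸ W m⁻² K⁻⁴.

T ≈ 369 K

A = 4πr² = 4π × (0.037)² = 0.0172 m².
From P = σAT⁴, T = (P / σA)^(1/4) = (18.0 / (5.67×10⁻⁸ × 0.0172))^(1/4).
T = (1.85×10^10)^(1/4) = 369 K.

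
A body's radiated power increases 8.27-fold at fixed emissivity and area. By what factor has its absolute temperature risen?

factor ≈ 1.70

P ∝ T⁴ ⇒ T ∝ P^(1/4), so T scales by (8.27)^(1/4) = 1.70.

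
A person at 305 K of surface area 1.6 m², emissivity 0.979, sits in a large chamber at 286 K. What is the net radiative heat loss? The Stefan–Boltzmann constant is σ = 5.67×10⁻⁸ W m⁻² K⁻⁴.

Q = εσA(T⁴ − T_s⁴). T⁴ − T_s⁴ = (305)⁴ − (286)⁴ = 8.65×10^9 − 6.69×10^9 = 1.96×10^9 K⁴.
Q = 0.979 × 5.67×10⁻⁸ × 1.60 × 1.96×10^9 = 174 W.

Q ≈ 174 W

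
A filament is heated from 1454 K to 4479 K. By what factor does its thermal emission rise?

ratio ≈ 90.0

P ∝ T⁴, so the ratio is (4479/1454)⁴ = (3.080)⁴ = 90.0.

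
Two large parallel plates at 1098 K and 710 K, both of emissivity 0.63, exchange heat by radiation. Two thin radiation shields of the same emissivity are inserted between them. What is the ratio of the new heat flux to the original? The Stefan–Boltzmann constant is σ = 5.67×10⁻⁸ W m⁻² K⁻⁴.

ratio ≈ 0.333

With N identical shields there are N+1 = 3 gaps in series, each with the same radiative resistance, so the flux falls to 1/(N+1) of its unshielded value.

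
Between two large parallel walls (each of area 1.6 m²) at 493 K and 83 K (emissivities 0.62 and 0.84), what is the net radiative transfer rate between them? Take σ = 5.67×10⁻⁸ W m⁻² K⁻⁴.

Q ≈ 2970 W

For two large parallel gray plates, q = σ(T₁⁴ − T₂⁴) / (1/ε₁ + 1/ε₂ − 1).
1/ε₁ + 1/ε₂ − 1 = 1/0.62 + 1/0.84 − 1 = 1.803.
T₁⁴ − T₂⁴ = 5.91×10^10 − 4.75×10^7 = 5.90×10^10 K⁴.
q = 5.67×10⁻⁸ × 5.90×10^10 / 1.803 = 1860 W/m².
Q = q·A = 1860 × 1.6 = 2970 W.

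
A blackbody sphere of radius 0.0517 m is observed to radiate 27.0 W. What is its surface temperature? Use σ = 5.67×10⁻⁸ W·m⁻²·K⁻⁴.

A = 4πr² = 4π × (0.0517)² = 0.0336 m².
From P = σAT⁴, T = (P / σA)^(1/4) = (27.0 / (5.67×10⁻⁸ × 0.0336))^(1/4).
T = (1.42×10^10)^(1/4) = 345 K.

T ≈ 345 K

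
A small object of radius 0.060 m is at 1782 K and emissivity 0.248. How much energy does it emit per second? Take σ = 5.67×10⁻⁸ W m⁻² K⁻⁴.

A = 4πr² = 4π × (0.060)² = 0.0452 m².
P = εσAT⁴ = 0.248 × 5.67×10⁻⁸ × 0.0452 × (1782)⁴ = 0.248 × 5.67×10⁻⁸ × 0.0452 × 1.01×10^13.
P = 6410 W.

P ≈ 6410 W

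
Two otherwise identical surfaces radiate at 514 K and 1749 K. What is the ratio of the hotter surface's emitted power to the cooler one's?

P ∝ T⁴, so the ratio is (1749/514)⁴ = (3.403)⁴ = 134.

ratio ≈ 134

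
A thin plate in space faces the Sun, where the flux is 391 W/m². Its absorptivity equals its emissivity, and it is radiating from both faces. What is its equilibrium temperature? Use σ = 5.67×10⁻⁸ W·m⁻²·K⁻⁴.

Absorbed flux αS = emitted flux 2εσT⁴ per unit area; with α = ε this gives T = (S/2σ)^(1/4).
T = (391 / (2 × 5.67×10⁻⁸))^(1/4) = (3.45×10^9)^(1/4).
T = 242 K.

T ≈ 242 K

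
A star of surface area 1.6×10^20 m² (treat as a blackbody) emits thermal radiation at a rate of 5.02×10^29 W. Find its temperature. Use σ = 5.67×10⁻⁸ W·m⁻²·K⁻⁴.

From P = σAT⁴, T = (P / σA)^(1/4) = (5.02×10^29 / (5.67×10⁻⁸ × 1.60×10^20))^(1/4).
T = (5.53×10^16)^(1/4) = 15300 K.

T ≈ 15300 K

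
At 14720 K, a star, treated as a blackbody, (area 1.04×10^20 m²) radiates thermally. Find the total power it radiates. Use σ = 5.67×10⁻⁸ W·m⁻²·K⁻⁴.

P ≈ 2.77×10^29 W

P = σAT⁴ = 5.67×10⁻⁸ × 1.04×10^20 × (14720)⁴ = 5.67×10⁻⁸ × 1.04×10^20 × 4.69×10^16.
P = 2.77×10^29 W.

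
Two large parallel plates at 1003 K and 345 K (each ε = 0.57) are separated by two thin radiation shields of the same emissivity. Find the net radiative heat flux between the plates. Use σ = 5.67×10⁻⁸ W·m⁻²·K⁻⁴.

q ≈ 7520 W/m²

Each of the 3 gaps contributes resistance (2/ε − 1) = 2/0.57 − 1 = 2.509; total = 7.526.
q = σ(T₁⁴ − T₂⁴) / 7.526 = 5.67×10⁻⁸ × 9.98×10^11 / 7.526 = 7520 W/m².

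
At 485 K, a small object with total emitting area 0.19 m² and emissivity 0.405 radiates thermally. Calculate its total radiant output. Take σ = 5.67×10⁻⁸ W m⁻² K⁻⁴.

P ≈ 241 W

P = εσAT⁴ = 0.405 × 5.67×10⁻⁸ × 0.190 × (485)⁴ = 0.405 × 5.67×10⁻⁸ × 0.190 × 5.53×10^10.
P = 241 W.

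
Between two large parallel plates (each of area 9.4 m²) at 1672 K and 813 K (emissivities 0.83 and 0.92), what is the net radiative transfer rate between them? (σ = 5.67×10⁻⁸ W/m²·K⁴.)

For two large parallel gray plates, q = σ(T₁⁴ − T₂⁴) / (1/ε₁ + 1/ε₂ − 1).
1/ε₁ + 1/ε₂ − 1 = 1/0.83 + 1/0.92 − 1 = 1.292.
T₁⁴ − T₂⁴ = 7.82×10^12 − 4.37×10^11 = 7.38×10^12 K⁴.
q = 5.67×10⁻⁸ × 7.38×10^12 / 1.292 = 3.24×10^5 W/m².
Q = q·A = 3.24×10^5 × 9.4 = 3.04×10^6 W.

Q ≈ 3.04×10^6 W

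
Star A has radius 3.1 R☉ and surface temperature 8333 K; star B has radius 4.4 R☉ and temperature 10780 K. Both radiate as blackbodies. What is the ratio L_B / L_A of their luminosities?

L = 4πR²σT⁴ ∝ R²T⁴, so L_B/L_A = (4.4/3.1)² × (10780/8333)⁴ = 2.01 × 2.80 = 5.64.

L_B/L_A ≈ 5.64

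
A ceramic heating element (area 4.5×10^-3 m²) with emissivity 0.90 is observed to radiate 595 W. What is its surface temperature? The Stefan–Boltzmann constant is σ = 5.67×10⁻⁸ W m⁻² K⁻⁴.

From P = εσAT⁴, T = (P / εσA)^(1/4) = (595 / (0.90 × 5.67×10⁻⁸ × 4.50×10^-3))^(1/4).
T = (2.59×10^12)^(1/4) = 1270 K.

T ≈ 1270 K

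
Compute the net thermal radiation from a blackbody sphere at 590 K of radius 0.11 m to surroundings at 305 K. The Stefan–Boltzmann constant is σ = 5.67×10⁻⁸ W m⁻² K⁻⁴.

Q ≈ 970 W

A = 4πr² = 4π × (0.11)² = 0.152 m².
Q = σA(T⁴ − T_s⁴). T⁴ − T_s⁴ = (590)⁴ − (305)⁴ = 1.21×10^11 − 8.65×10^9 = 1.13×10^11 K⁴.
Q = 5.67×10⁻⁸ × 0.152 × 1.13×10^11 = 970 W.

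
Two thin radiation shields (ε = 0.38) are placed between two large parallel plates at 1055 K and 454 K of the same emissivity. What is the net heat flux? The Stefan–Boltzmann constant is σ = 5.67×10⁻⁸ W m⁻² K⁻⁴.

q ≈ 5300 W/m²

Each of the 3 gaps contributes resistance (2/ε − 1) = 2/0.38 − 1 = 4.263; total = 12.79.
q = σ(T₁⁴ − T₂⁴) / 12.79 = 5.67×10⁻⁸ × 1.20×10^12 / 12.79 = 5300 W/m².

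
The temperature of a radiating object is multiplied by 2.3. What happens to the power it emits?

P ∝ T⁴, so the power scales as (2.3)⁴ = 28.0.

factor ≈ 28.0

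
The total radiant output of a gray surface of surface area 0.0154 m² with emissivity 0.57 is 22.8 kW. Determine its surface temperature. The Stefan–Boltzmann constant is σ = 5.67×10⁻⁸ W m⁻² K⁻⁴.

From P = εσAT⁴, T = (P / εσA)^(1/4) = (22800 / (0.57 × 5.67×10⁻⁸ × 0.0154))^(1/4).
T = (4.58×10^13)^(1/4) = 2600 K.

T ≈ 2600 K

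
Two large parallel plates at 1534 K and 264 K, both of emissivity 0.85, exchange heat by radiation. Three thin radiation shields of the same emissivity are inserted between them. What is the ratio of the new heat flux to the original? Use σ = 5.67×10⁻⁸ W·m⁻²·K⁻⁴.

ratio ≈ 0.250

With N identical shields there are N+1 = 4 gaps in series, each with the same radiative resistance, so the flux falls to 1/(N+1) of its unshielded value.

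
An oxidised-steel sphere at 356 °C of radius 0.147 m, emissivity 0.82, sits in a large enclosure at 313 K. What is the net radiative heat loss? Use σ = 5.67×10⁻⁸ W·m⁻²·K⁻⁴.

Q ≈ 1860 W

A = 4πr² = 4π × (0.147)² = 0.272 m².
Convert: 356 °C = 629 K.
Q = εσA(T⁴ − T_s⁴). T⁴ − T_s⁴ = (629)⁴ − (313)⁴ = 1.57×10^11 − 9.60×10^9 = 1.47×10^11 K⁴.
Q = 0.82 × 5.67×10⁻⁸ × 0.272 × 1.47×10^11 = 1860 W.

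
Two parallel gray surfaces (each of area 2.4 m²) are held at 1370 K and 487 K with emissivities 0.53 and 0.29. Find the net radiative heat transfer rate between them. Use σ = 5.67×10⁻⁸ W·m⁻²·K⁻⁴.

For two large parallel gray plates, q = σ(T₁⁴ − T₂⁴) / (1/ε₁ + 1/ε₂ − 1).
1/ε₁ + 1/ε₂ − 1 = 1/0.53 + 1/0.29 − 1 = 4.335.
T₁⁴ − T₂⁴ = 3.52×10^12 − 5.62×10^10 = 3.47×10^12 K⁴.
q = 5.67×10⁻⁸ × 3.47×10^12 / 4.335 = 45300 W/m².
Q = q·A = 45300 × 2.4 = 1.09×10^5 W.

Q ≈ 1.09×10^5 W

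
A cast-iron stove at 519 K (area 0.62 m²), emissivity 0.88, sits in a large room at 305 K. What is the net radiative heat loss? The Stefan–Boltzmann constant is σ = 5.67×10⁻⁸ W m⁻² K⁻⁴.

Q ≈ 1980 W

Q = εσA(T⁴ − T_s⁴). T⁴ − T_s⁴ = (519)⁴ − (305)⁴ = 7.26×10^10 − 8.65×10^9 = 6.39×10^10 K⁴.
Q = 0.88 × 5.67×10⁻⁸ × 0.620 × 6.39×10^10 = 1980 W.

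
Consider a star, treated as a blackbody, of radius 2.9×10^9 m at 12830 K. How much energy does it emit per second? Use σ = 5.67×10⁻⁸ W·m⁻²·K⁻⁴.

P ≈ 1.62×10^29 W

A = 4πr² = 4π × (2.9×10^9)² = 1.06×10^20 m².
P = σAT⁴ = 5.67×10⁻⁸ × 1.06×10^20 × (12830)⁴ = 5.67×10⁻⁸ × 1.06×10^20 × 2.71×10^16.
P = 1.62×10^29 W.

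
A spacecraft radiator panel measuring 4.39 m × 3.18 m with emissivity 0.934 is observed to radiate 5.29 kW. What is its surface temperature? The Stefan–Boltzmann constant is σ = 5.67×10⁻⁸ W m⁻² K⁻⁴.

A = 4.39 × 3.18 = 14.0 m².
From P = εσAT⁴, T = (P / εσA)^(1/4) = (5290 / (0.934 × 5.67×10⁻⁸ × 14.0))^(1/4).
T = (7.16×10^9)^(1/4) = 291 K.

T ≈ 291 K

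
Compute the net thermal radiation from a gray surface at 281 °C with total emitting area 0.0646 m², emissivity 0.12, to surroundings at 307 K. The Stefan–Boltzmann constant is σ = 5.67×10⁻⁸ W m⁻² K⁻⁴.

Q ≈ 37.5 W

Convert: 281 °C = 554 K.
Q = εσA(T⁴ − T_s⁴). T⁴ − T_s⁴ = (554)⁴ − (307)⁴ = 9.42×10^10 − 8.88×10^9 = 8.53×10^10 K⁴.
Q = 0.12 × 5.67×10⁻⁸ × 0.0646 × 8.53×10^10 = 37.5 W.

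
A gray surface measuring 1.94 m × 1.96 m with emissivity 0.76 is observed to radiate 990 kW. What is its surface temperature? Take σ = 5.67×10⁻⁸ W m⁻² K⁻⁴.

A = 1.94 × 1.96 = 3.80 m².
From P = εσAT⁴, T = (P / εσA)^(1/4) = (9.90×10^5 / (0.76 × 5.67×10⁻⁸ × 3.80))^(1/4).
T = (6.04×10^12)^(1/4) = 1570 K.

T ≈ 1570 K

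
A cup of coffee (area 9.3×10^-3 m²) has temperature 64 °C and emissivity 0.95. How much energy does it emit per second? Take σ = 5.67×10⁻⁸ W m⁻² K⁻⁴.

64 °C = 337 K.
Stefan–Boltzmann: P = εσAT⁴ = 0.95 × 5.67×10⁻⁸ × 9.30×10^-3 × (337)⁴ = 0.95 × 5.67×10⁻⁸ × 9.30×10^-3 × 1.29×10^10.
P = 6.46 W.

P ≈ 6.46 W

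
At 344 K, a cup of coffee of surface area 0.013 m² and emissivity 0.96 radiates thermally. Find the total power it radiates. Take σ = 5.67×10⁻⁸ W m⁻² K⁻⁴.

P = εσAT⁴ = 0.96 × 5.67×10⁻⁸ × 0.0130 × (344)⁴ = 0.96 × 5.67×10⁻⁸ × 0.0130 × 1.40×10^10.
P = 9.91 W.

P ≈ 9.91 W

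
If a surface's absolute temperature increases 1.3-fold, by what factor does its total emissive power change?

P ∝ T⁴, so the power scales as (1.3)⁴ = 2.86.

factor ≈ 2.86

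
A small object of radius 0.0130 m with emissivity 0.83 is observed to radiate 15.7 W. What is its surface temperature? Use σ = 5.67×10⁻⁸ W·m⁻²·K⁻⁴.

A = 4πr² = 4π × (0.0130)² = 2.12×10^-3 m².
From P = εσAT⁴, T = (P / εσA)^(1/4) = (15.7 / (0.83 × 5.67×10⁻⁸ × 2.12×10^-3))^(1/4).
T = (1.57×10^11)^(1/4) = 630 K.

T ≈ 630 K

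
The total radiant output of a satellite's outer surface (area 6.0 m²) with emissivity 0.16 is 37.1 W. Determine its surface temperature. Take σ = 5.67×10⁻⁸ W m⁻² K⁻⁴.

From P = εσAT⁴, T = (P / εσA)^(1/4) = (37.1 / (0.16 × 5.67×10⁻⁸ × 6.00))^(1/4).
T = (6.82×10^8)^(1/4) = 162 K.

T ≈ 162 K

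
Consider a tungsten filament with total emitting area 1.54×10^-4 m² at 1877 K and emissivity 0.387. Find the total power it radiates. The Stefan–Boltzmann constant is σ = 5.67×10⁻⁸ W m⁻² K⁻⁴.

P ≈ 41.9 W

P = εσAT⁴ = 0.387 × 5.67×10⁻⁸ × 1.54×10^-4 × (1877)⁴ = 0.387 × 5.67×10⁻⁸ × 1.54×10^-4 × 1.24×10^13.
P = 41.9 W.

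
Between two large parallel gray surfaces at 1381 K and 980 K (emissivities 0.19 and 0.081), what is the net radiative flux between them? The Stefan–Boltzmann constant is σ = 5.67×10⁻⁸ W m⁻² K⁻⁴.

q ≈ 9270 W/m²

For two large parallel gray plates, q = σ(T₁⁴ − T₂⁴) / (1/ε₁ + 1/ε₂ − 1).
1/ε₁ + 1/ε₂ − 1 = 1/0.19 + 1/0.081 − 1 = 16.61.
T₁⁴ − T₂⁴ = 3.64×10^12 − 9.22×10^11 = 2.71×10^12 K⁴.
q = 5.67×10⁻⁸ × 2.71×10^12 / 16.61 = 9270 W/m².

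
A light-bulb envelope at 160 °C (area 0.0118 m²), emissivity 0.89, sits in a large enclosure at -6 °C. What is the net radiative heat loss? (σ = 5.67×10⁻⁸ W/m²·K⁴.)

Convert: 160 °C = 433 K; -6 °C = 267 K.
Q = εσA(T⁴ − T_s⁴). T⁴ − T_s⁴ = (433)⁴ − (267)⁴ = 3.52×10^10 − 5.08×10^9 = 3.01×10^10 K⁴.
Q = 0.89 × 5.67×10⁻⁸ × 0.0118 × 3.01×10^10 = 17.9 W.

Q ≈ 17.9 W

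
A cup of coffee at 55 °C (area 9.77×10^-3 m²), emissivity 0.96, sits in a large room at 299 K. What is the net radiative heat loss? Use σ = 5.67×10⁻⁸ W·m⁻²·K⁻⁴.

Convert: 55 °C = 328 K.
Q = εσA(T⁴ − T_s⁴). T⁴ − T_s⁴ = (328)⁴ − (299)⁴ = 1.16×10^10 − 7.99×10^9 = 3.58×10^9 K⁴.
Q = 0.96 × 5.67×10⁻⁸ × 9.77×10^-3 × 3.58×10^9 = 1.90 W.

Q ≈ 1.90 W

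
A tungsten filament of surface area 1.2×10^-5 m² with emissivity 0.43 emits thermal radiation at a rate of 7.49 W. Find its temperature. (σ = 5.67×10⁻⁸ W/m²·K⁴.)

From P = εσAT⁴, T = (P / εσA)^(1/4) = (7.49 / (0.43 × 5.67×10⁻⁸ × 1.20×10^-5))^(1/4).
T = (2.56×10^13)^(1/4) = 2250 K.

T ≈ 2250 K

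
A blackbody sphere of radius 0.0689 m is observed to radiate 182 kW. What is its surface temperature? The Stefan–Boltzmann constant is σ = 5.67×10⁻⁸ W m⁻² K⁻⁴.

T ≈ 2710 K

A = 4πr² = 4π × (0.0689)² = 0.0597 m².
From P = σAT⁴, T = (P / σA)^(1/4) = (1.82×10^5 / (5.67×10⁻⁸ × 0.0597))^(1/4).
T = (5.38×10^13)^(1/4) = 2710 K.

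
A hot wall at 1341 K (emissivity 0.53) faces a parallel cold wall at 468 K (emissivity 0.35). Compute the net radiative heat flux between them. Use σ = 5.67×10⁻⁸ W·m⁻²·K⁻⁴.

For two large parallel gray plates, q = σ(T₁⁴ − T₂⁴) / (1/ε₁ + 1/ε₂ − 1).
1/ε₁ + 1/ε₂ − 1 = 1/0.53 + 1/0.35 − 1 = 3.744.
T₁⁴ − T₂⁴ = 3.23×10^12 − 4.80×10^10 = 3.19×10^12 K⁴.
q = 5.67×10⁻⁸ × 3.19×10^12 / 3.744 = 48200 W/m².

q ≈ 48200 W/m²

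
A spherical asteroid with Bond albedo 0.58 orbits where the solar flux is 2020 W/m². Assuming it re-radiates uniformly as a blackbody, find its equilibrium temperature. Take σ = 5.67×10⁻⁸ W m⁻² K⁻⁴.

Power absorbed = (1−a)S·πR²; power emitted = 4πR²σT⁴. Equating and cancelling πR²:
T = ((1−a)S / 4σ)^(1/4) = (848 / (4 × 5.67×10⁻⁸))^(1/4) = (3.74×10^9)^(1/4).
T = 247 K.

T ≈ 247 K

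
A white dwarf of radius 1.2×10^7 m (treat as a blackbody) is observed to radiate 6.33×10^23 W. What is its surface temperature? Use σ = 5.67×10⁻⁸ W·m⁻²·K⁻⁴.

A = 4πr² = 4π × (1.2×10^7)² = 1.81×10^15 m².
From P = σAT⁴, T = (P / σA)^(1/4) = (6.33×10^23 / (5.67×10⁻⁸ × 1.81×10^15))^(1/4).
T = (6.17×10^15)^(1/4) = 8860 K.

T ≈ 8860 K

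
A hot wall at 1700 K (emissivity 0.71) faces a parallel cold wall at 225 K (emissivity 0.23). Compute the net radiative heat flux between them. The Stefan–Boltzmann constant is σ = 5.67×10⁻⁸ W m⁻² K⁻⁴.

For two large parallel gray plates, q = σ(T₁⁴ − T₂⁴) / (1/ε₁ + 1/ε₂ − 1).
1/ε₁ + 1/ε₂ − 1 = 1/0.71 + 1/0.23 − 1 = 4.756.
T₁⁴ − T₂⁴ = 8.35×10^12 − 2.56×10^9 = 8.35×10^12 K⁴.
q = 5.67×10⁻⁸ × 8.35×10^12 / 4.756 = 99500 W/m².

q ≈ 99500 W/m²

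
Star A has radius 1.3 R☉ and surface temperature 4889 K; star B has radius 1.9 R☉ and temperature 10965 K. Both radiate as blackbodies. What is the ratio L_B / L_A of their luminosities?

L = 4πR²σT⁴ ∝ R²T⁴, so L_B/L_A = (1.9/1.3)² × (10965/4889)⁴ = 2.14 × 25.3 = 54.0.

L_B/L_A ≈ 54.0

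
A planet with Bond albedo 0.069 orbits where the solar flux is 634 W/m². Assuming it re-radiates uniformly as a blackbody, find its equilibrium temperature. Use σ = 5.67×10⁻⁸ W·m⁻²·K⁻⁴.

Power absorbed = (1−a)S·πR²; power emitted = 4πR²σT⁴. Equating and cancelling πR²:
T = ((1−a)S / 4σ)^(1/4) = (590 / (4 × 5.67×10⁻⁸))^(1/4) = (2.60×10^9)^(1/4).
T = 226 K.

T ≈ 226 K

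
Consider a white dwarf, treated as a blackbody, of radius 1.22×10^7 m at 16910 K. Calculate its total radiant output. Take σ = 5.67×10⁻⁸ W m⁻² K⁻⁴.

P ≈ 8.67×10^24 W

A = 4πr² = 4π × (1.22×10^7)² = 1.87×10^15 m².
P = σAT⁴ = 5.67×10⁻⁸ × 1.87×10^15 × (16910)⁴ = 5.67×10⁻⁸ × 1.87×10^15 × 8.18×10^16.
P = 8.67×10^24 W.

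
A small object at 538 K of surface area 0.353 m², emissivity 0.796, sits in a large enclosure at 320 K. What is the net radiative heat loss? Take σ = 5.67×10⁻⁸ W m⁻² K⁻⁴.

Q = εσA(T⁴ − T_s⁴). T⁴ − T_s⁴ = (538)⁴ − (320)⁴ = 8.38×10^10 − 1.05×10^10 = 7.33×10^10 K⁴.
Q = 0.796 × 5.67×10⁻⁸ × 0.353 × 7.33×10^10 = 1170 W.

Q ≈ 1170 W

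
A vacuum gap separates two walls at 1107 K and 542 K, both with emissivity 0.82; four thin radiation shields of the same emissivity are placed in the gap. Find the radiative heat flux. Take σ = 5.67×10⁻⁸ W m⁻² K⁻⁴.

q ≈ 11200 W/m²

Each of the 5 gaps contributes resistance (2/ε − 1) = 2/0.82 − 1 = 1.439; total = 7.195.
q = σ(T₁⁴ − T₂⁴) / 7.195 = 5.67×10⁻⁸ × 1.42×10^12 / 7.195 = 11200 W/m².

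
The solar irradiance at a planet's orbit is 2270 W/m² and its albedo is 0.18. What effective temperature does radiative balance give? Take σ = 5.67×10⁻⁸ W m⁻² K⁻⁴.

T ≈ 301 K

Power absorbed = (1−a)S·πR²; power emitted = 4πR²σT⁴. Equating and cancelling πR²:
T = ((1−a)S / 4σ)^(1/4) = (1860 / (4 × 5.67×10⁻⁸))^(1/4) = (8.21×10^9)^(1/4).
T = 301 K.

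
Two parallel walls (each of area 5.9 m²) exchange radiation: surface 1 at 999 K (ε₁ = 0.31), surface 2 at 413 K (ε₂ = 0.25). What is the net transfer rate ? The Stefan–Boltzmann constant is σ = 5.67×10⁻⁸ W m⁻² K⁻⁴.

Q ≈ 52000 W

For two large parallel gray plates, q = σ(T₁⁴ − T₂⁴) / (1/ε₁ + 1/ε₂ − 1).
1/ε₁ + 1/ε₂ − 1 = 1/0.31 + 1/0.25 − 1 = 6.226.
T₁⁴ − T₂⁴ = 9.96×10^11 − 2.91×10^10 = 9.67×10^11 K⁴.
q = 5.67×10⁻⁸ × 9.67×10^11 / 6.226 = 8810 W/m².
Q = q·A = 8810 × 5.9 = 52000 W.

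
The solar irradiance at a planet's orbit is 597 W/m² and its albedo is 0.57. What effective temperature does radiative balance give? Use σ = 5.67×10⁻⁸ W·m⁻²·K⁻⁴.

Power absorbed = (1−a)S·πR²; power emitted = 4πR²σT⁴. Equating and cancelling πR²:
T = ((1−a)S / 4σ)^(1/4) = (257 / (4 × 5.67×10⁻⁸))^(1/4) = (1.13×10^9)^(1/4).
T = 183 K.

T ≈ 183 K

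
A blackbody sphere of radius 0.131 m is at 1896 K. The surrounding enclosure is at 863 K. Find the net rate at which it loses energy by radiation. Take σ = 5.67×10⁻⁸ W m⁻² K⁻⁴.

Q ≈ 1.51×10^5 W

A = 4πr² = 4π × (0.131)² = 0.216 m².
Q = σA(T⁴ − T_s⁴). T⁴ − T_s⁴ = (1896)⁴ − (863)⁴ = 1.29×10^13 − 5.55×10^11 = 1.24×10^13 K⁴.
Q = 5.67×10⁻⁸ × 0.216 × 1.24×10^13 = 1.51×10^5 W.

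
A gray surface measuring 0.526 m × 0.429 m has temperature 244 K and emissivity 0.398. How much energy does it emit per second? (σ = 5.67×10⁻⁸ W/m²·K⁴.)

A = 0.526 × 0.429 = 0.226 m².
Stefan–Boltzmann: P = εσAT⁴ = 0.398 × 5.67×10⁻⁸ × 0.226 × (244)⁴ = 0.398 × 5.67×10⁻⁸ × 0.226 × 3.54×10^9.
P = 18.0 W.

P ≈ 18.0 W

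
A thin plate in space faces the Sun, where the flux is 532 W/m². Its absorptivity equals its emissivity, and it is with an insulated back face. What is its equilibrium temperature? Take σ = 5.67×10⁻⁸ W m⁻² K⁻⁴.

Absorbed flux αS = emitted flux εσT⁴ (one radiating face); with α = ε, T = (S/σ)^(1/4).
T = (532 / 5.67×10⁻⁸)^(1/4) = (9.38×10^9)^(1/4).
T = 311 K.

T ≈ 311 K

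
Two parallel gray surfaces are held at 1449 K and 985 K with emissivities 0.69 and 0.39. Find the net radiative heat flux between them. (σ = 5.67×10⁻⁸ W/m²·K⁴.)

For two large parallel gray plates, q = σ(T₁⁴ − T₂⁴) / (1/ε₁ + 1/ε₂ − 1).
1/ε₁ + 1/ε₂ − 1 = 1/0.69 + 1/0.39 − 1 = 3.013.
T₁⁴ − T₂⁴ = 4.41×10^12 − 9.41×10^11 = 3.47×10^12 K⁴.
q = 5.67×10⁻⁸ × 3.47×10^12 / 3.013 = 65200 W/m².

q ≈ 65200 W/m²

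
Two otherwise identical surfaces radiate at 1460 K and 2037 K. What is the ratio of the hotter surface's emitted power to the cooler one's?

P ∝ T⁴, so the ratio is (2037/1460)⁴ = (1.395)⁴ = 3.79.

ratio ≈ 3.79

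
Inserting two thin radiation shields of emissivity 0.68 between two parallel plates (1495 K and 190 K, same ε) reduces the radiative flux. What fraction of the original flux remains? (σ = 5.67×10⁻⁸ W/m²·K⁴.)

With N identical shields there are N+1 = 3 gaps in series, each with the same radiative resistance, so the flux falls to 1/(N+1) of its unshielded value.

ratio ≈ 0.333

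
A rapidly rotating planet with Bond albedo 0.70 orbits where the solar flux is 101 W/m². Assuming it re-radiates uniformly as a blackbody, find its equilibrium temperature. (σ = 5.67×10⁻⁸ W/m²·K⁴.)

T ≈ 108 K

Power absorbed = (1−a)S·πR²; power emitted = 4πR²σT⁴. Equating and cancelling πR²:
T = ((1−a)S / 4σ)^(1/4) = (30.3 / (4 × 5.67×10⁻⁸))^(1/4) = (1.34×10^8)^(1/4).
T = 108 K.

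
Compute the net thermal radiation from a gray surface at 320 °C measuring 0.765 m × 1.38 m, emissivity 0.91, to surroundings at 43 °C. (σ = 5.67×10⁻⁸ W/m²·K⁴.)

A = 0.765 × 1.38 = 1.06 m².
Convert: 320 °C = 593 K; 43 °C = 316 K.
Q = εσA(T⁴ − T_s⁴). T⁴ − T_s⁴ = (593)⁴ − (316)⁴ = 1.24×10^11 − 9.97×10^9 = 1.14×10^11 K⁴.
Q = 0.91 × 5.67×10⁻⁸ × 1.06 × 1.14×10^11 = 6190 W.

Q ≈ 6190 W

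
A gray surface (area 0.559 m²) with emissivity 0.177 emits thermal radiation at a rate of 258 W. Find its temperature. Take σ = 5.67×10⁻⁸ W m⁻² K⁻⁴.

T ≈ 463 K

From P = εσAT⁴, T = (P / εσA)^(1/4) = (258 / (0.177 × 5.67×10⁻⁸ × 0.559))^(1/4).
T = (4.60×10^10)^(1/4) = 463 K.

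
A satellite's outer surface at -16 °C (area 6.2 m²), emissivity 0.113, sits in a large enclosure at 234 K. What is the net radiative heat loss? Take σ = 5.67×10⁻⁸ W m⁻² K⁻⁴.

Convert: -16 °C = 257 K.
Q = εσA(T⁴ − T_s⁴). T⁴ − T_s⁴ = (257)⁴ − (234)⁴ = 4.36×10^9 − 3.00×10^9 = 1.36×10^9 K⁴.
Q = 0.113 × 5.67×10⁻⁸ × 6.20 × 1.36×10^9 = 54.2 W.

Q ≈ 54.2 W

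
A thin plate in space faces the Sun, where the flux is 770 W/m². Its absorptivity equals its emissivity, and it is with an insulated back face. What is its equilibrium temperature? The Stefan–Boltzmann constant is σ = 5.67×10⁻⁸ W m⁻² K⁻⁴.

Absorbed flux αS = emitted flux εσT⁴ (one radiating face); with α = ε, T = (S/σ)^(1/4).
T = (770 / 5.67×10⁻⁸)^(1/4) = (1.36×10^10)^(1/4).
T = 341 K.

T ≈ 341 K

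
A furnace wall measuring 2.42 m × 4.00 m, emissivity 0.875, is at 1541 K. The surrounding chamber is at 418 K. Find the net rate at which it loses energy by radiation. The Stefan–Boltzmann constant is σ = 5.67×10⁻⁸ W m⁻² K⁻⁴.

A = 2.42 × 4.00 = 9.68 m².
Q = εσA(T⁴ − T_s⁴). T⁴ − T_s⁴ = (1541)⁴ − (418)⁴ = 5.64×10^12 − 3.05×10^10 = 5.61×10^12 K⁴.
Q = 0.875 × 5.67×10⁻⁸ × 9.68 × 5.61×10^12 = 2.69×10^6 W.

Q ≈ 2.69×10^6 W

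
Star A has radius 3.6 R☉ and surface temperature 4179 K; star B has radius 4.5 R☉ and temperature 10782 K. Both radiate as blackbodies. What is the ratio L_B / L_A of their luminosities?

L_B/L_A ≈ 69.2

L = 4πR²σT⁴ ∝ R²T⁴, so L_B/L_A = (4.5/3.6)² × (10782/4179)⁴ = 1.56 × 44.3 = 69.2.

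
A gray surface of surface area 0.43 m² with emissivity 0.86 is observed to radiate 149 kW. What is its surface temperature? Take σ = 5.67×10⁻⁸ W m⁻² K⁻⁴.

T ≈ 1630 K

From P = εσAT⁴, T = (P / εσA)^(1/4) = (1.49×10^5 / (0.86 × 5.67×10⁻⁸ × 0.430))^(1/4).
T = (7.11×10^12)^(1/4) = 1630 K.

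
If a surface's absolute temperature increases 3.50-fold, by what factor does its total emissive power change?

P ∝ T⁴, so the power scales as (3.50)⁴ = 150.

factor ≈ 150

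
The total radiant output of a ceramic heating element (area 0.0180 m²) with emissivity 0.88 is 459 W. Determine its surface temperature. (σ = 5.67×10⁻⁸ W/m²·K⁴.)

From P = εσAT⁴, T = (P / εσA)^(1/4) = (459 / (0.88 × 5.67×10⁻⁸ × 0.0180))^(1/4).
T = (5.11×10^11)^(1/4) = 846 K.

T ≈ 846 K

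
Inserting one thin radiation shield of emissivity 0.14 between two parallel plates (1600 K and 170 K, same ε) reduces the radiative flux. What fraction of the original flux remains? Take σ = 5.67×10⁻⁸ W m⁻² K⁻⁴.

With N identical shields there are N+1 = 2 gaps in series, each with the same radiative resistance, so the flux falls to 1/(N+1) of its unshielded value.

ratio ≈ 0.500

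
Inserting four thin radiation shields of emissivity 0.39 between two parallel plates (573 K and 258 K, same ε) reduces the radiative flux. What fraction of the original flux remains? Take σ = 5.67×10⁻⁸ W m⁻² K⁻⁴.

With N identical shields there are N+1 = 5 gaps in series, each with the same radiative resistance, so the flux falls to 1/(N+1) of its unshielded value.

ratio ≈ 0.200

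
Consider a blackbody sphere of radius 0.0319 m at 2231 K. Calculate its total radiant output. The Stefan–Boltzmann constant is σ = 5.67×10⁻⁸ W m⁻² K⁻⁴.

P ≈ 18000 W

A = 4πr² = 4π × (0.0319)² = 0.0128 m².
P = σAT⁴ = 5.67×10⁻⁸ × 0.0128 × (2231)⁴ = 5.67×10⁻⁸ × 0.0128 × 2.48×10^13.
P = 18000 W.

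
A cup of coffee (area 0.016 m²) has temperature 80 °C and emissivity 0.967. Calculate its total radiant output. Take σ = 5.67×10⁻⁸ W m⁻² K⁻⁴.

80 °C = 353 K.
Stefan–Boltzmann: P = εσAT⁴ = 0.967 × 5.67×10⁻⁸ × 0.0160 × (353)⁴ = 0.967 × 5.67×10⁻⁸ × 0.0160 × 1.55×10^10.
P = 13.6 W.

P ≈ 13.6 W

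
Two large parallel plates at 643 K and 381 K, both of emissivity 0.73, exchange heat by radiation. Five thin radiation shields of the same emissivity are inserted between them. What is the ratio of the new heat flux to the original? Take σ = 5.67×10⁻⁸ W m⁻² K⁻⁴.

ratio ≈ 0.167

With N identical shields there are N+1 = 6 gaps in series, each with the same radiative resistance, so the flux falls to 1/(N+1) of its unshielded value.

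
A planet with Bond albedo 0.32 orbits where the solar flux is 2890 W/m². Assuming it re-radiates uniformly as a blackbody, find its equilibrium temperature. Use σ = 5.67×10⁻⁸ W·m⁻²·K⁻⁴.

Power absorbed = (1−a)S·πR²; power emitted = 4πR²σT⁴. Equating and cancelling πR²:
T = ((1−a)S / 4σ)^(1/4) = (1970 / (4 × 5.67×10⁻⁸))^(1/4) = (8.66×10^9)^(1/4).
T = 305 K.

T ≈ 305 K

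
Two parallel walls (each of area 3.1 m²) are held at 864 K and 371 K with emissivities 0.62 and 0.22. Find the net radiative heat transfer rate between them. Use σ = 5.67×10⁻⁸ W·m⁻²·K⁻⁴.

Q ≈ 18300 W

For two large parallel gray plates, q = σ(T₁⁴ − T₂⁴) / (1/ε₁ + 1/ε₂ − 1).
1/ε₁ + 1/ε₂ − 1 = 1/0.62 + 1/0.22 − 1 = 5.158.
T₁⁴ − T₂⁴ = 5.57×10^11 − 1.89×10^10 = 5.38×10^11 K⁴.
q = 5.67×10⁻⁸ × 5.38×10^11 / 5.158 = 5920 W/m².
Q = q·A = 5920 × 3.1 = 18300 W.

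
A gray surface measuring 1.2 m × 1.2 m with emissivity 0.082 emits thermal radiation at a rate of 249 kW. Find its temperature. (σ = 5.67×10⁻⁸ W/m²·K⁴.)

A = 1.2 × 1.2 = 1.44 m².
From P = εσAT⁴, T = (P / εσA)^(1/4) = (2.49×10^5 / (0.082 × 5.67×10⁻⁸ × 1.44))^(1/4).
T = (3.72×10^13)^(1/4) = 2470 K.

T ≈ 2470 K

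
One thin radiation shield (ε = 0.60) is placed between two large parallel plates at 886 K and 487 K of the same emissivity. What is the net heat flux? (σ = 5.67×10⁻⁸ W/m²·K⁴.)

q ≈ 6800 W/m²

Each of the 2 gaps contributes resistance (2/ε − 1) = 2/0.60 − 1 = 2.333; total = 4.667.
q = σ(T₁⁴ − T₂⁴) / 4.667 = 5.67×10⁻⁸ × 5.60×10^11 / 4.667 = 6800 W/m².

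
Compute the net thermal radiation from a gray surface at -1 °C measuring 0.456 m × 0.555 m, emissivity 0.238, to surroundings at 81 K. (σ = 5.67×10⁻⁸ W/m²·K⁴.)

Q ≈ 18.5 W

A = 0.456 × 0.555 = 0.253 m².
Convert: -1 °C = 272 K.
Q = εσA(T⁴ − T_s⁴). T⁴ − T_s⁴ = (272)⁴ − (81)⁴ = 5.47×10^9 − 4.30×10^7 = 5.43×10^9 K⁴.
Q = 0.238 × 5.67×10⁻⁸ × 0.253 × 5.43×10^9 = 18.5 W.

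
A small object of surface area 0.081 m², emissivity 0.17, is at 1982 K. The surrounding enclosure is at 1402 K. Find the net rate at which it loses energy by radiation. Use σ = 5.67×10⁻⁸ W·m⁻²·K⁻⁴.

Q = εσA(T⁴ − T_s⁴). T⁴ − T_s⁴ = (1982)⁴ − (1402)⁴ = 1.54×10^13 − 3.86×10^12 = 1.16×10^13 K⁴.
Q = 0.17 × 5.67×10⁻⁸ × 0.0810 × 1.16×10^13 = 9030 W.

Q ≈ 9030 W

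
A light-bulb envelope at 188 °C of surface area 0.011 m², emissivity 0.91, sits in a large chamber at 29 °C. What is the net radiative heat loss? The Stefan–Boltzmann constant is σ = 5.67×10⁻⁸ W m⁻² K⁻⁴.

Convert: 188 °C = 461 K; 29 °C = 302 K.
Q = εσA(T⁴ − T_s⁴). T⁴ − T_s⁴ = (461)⁴ − (302)⁴ = 4.52×10^10 − 8.32×10^9 = 3.68×10^10 K⁴.
Q = 0.91 × 5.67×10⁻⁸ × 0.0110 × 3.68×10^10 = 20.9 W.

Q ≈ 20.9 W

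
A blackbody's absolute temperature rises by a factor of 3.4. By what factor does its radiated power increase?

factor ≈ 134

P ∝ T⁴, so the power scales as (3.4)⁴ = 134.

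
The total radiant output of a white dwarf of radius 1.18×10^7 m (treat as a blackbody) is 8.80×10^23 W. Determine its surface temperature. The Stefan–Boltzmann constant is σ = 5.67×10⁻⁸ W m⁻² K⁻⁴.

A = 4πr² = 4π × (1.18×10^7)² = 1.75×10^15 m².
From P = σAT⁴, T = (P / σA)^(1/4) = (8.80×10^23 / (5.67×10⁻⁸ × 1.75×10^15))^(1/4).
T = (8.87×10^15)^(1/4) = 9700 K.

T ≈ 9700 K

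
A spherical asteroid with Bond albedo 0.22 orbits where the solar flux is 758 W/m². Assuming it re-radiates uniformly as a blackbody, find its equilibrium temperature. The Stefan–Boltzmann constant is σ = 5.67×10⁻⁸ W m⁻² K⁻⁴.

T ≈ 226 K

Power absorbed = (1−a)S·πR²; power emitted = 4πR²σT⁴. Equating and cancelling πR²:
T = ((1−a)S / 4σ)^(1/4) = (591 / (4 × 5.67×10⁻⁸))^(1/4) = (2.61×10^9)^(1/4).
T = 226 K.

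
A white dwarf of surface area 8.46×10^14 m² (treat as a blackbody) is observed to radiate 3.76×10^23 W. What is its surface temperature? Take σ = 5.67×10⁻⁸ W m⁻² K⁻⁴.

From P = σAT⁴, T = (P / σA)^(1/4) = (3.76×10^23 / (5.67×10⁻⁸ × 8.46×10^14))^(1/4).
T = (7.84×10^15)^(1/4) = 9410 K.

T ≈ 9410 K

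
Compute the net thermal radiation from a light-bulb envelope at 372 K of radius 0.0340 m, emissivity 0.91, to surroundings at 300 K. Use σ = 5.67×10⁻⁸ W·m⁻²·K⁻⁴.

A = 4πr² = 4π × (0.0340)² = 0.0145 m².
Q = εσA(T⁴ − T_s⁴). T⁴ − T_s⁴ = (372)⁴ − (300)⁴ = 1.92×10^10 − 8.10×10^9 = 1.11×10^10 K⁴.
Q = 0.91 × 5.67×10⁻⁸ × 0.0145 × 1.11×10^10 = 8.28 W.

Q ≈ 8.28 W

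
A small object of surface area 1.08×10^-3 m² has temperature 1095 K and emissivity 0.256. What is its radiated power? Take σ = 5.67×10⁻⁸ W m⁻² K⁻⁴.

P = εσAT⁴ = 0.256 × 5.67×10⁻⁸ × 1.08×10^-3 × (1095)⁴ = 0.256 × 5.67×10⁻⁸ × 1.08×10^-3 × 1.44×10^12.
P = 22.5 W.

P ≈ 22.5 W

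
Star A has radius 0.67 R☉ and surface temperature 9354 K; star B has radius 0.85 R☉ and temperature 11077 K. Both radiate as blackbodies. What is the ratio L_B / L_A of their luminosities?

L_B/L_A ≈ 3.17

L = 4πR²σT⁴ ∝ R²T⁴, so L_B/L_A = (0.85/0.67)² × (11077/9354)⁴ = 1.61 × 1.97 = 3.17.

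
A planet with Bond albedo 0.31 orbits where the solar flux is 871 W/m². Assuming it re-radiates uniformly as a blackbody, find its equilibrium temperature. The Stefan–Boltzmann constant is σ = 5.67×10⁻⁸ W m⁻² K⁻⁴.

Power absorbed = (1−a)S·πR²; power emitted = 4πR²σT⁴. Equating and cancelling πR²:
T = ((1−a)S / 4σ)^(1/4) = (601 / (4 × 5.67×10⁻⁸))^(1/4) = (2.65×10^9)^(1/4).
T = 227 K.

T ≈ 227 K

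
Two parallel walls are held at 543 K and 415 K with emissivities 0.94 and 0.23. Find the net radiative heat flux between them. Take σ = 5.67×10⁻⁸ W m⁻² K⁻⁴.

q ≈ 736 W/m²

For two large parallel gray plates, q = σ(T₁⁴ − T₂⁴) / (1/ε₁ + 1/ε₂ − 1).
1/ε₁ + 1/ε₂ − 1 = 1/0.94 + 1/0.23 − 1 = 4.412.
T₁⁴ − T₂⁴ = 8.69×10^10 − 2.97×10^10 = 5.73×10^10 K⁴.
q = 5.67×10⁻⁸ × 5.73×10^10 / 4.412 = 736 W/m².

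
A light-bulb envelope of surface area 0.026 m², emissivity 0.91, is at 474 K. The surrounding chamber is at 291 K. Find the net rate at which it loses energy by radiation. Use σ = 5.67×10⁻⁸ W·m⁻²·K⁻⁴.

Q ≈ 58.1 W

Q = εσA(T⁴ − T_s⁴). T⁴ − T_s⁴ = (474)⁴ − (291)⁴ = 5.05×10^10 − 7.17×10^9 = 4.33×10^10 K⁴.
Q = 0.91 × 5.67×10⁻⁸ × 0.0260 × 4.33×10^10 = 58.1 W.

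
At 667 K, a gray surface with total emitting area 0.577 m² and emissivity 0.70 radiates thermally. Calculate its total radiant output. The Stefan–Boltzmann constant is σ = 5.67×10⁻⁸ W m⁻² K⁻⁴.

P ≈ 4530 W

P = εσAT⁴ = 0.70 × 5.67×10⁻⁸ × 0.577 × (667)⁴ = 0.70 × 5.67×10⁻⁸ × 0.577 × 1.98×10^11.
P = 4530 W.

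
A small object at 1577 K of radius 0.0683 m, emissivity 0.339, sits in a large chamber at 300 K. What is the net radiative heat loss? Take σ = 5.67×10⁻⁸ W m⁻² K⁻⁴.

Q ≈ 6960 W

A = 4πr² = 4π × (0.0683)² = 0.0586 m².
Q = εσA(T⁴ − T_s⁴). T⁴ − T_s⁴ = (1577)⁴ − (300)⁴ = 6.18×10^12 − 8.10×10^9 = 6.18×10^12 K⁴.
Q = 0.339 × 5.67×10⁻⁸ × 0.0586 × 6.18×10^12 = 6960 W.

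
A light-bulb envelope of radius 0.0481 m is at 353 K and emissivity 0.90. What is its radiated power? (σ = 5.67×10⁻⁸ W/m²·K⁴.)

P ≈ 23.0 W

A = 4πr² = 4π × (0.0481)² = 0.0291 m².
P = εσAT⁴ = 0.90 × 5.67×10⁻⁸ × 0.0291 × (353)⁴ = 0.90 × 5.67×10⁻⁸ × 0.0291 × 1.55×10^10.
P = 23.0 W.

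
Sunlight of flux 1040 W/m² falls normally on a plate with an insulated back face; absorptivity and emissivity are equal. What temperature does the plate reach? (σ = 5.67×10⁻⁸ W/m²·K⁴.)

T ≈ 368 K

Absorbed flux αS = emitted flux εσT⁴ (one radiating face); with α = ε, T = (S/σ)^(1/4).
T = (1040 / 5.67×10⁻⁸)^(1/4) = (1.83×10^10)^(1/4).
T = 368 K.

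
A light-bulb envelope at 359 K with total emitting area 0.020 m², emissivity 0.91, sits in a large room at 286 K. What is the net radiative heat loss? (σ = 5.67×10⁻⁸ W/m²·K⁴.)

Q ≈ 10.2 W

Q = εσA(T⁴ − T_s⁴). T⁴ − T_s⁴ = (359)⁴ − (286)⁴ = 1.66×10^10 − 6.69×10^9 = 9.92×10^9 K⁴.
Q = 0.91 × 5.67×10⁻⁸ × 0.0200 × 9.92×10^9 = 10.2 W.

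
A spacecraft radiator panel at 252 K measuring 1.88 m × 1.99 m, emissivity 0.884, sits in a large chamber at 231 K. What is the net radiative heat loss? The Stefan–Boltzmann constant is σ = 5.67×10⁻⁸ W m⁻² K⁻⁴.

Q ≈ 222 W

A = 1.88 × 1.99 = 3.74 m².
Q = εσA(T⁴ − T_s⁴). T⁴ − T_s⁴ = (252)⁴ − (231)⁴ = 4.03×10^9 − 2.85×10^9 = 1.19×10^9 K⁴.
Q = 0.884 × 5.67×10⁻⁸ × 3.74 × 1.19×10^9 = 222 W.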